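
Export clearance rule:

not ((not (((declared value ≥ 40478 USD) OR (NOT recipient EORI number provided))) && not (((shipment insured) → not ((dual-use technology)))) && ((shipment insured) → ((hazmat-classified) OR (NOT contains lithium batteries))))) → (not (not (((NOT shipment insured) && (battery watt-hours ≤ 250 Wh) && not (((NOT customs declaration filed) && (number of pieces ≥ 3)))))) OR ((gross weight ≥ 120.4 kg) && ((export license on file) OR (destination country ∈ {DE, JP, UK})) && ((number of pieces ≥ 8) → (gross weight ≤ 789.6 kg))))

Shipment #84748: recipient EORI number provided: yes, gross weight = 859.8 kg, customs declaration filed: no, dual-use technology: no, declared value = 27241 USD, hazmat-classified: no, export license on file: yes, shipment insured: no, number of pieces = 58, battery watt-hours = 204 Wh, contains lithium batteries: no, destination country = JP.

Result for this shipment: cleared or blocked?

Blocked

Atomic conditions:
  declared value ≥ 40478 USD: 27241 ≥ 40478 is false
  NOT recipient EORI number provided: yes → false
  shipment insured: no → false
  dual-use technology: no → false
  hazmat-classified: no → false
  NOT contains lithium batteries: no → true
  NOT shipment insured: no → true
  battery watt-hours ≤ 250 Wh: 204 ≤ 250 is true
  NOT customs declaration filed: no → true
  number of pieces ≥ 3: 58 ≥ 3 is true
  gross weight ≥ 120.4 kg: 859.8 ≥ 120.4 is true
  export license on file: yes → true
  destination country ∈ {DE, JP, UK}: JP is in the set → true
  number of pieces ≥ 8: 58 ≥ 8 is true
  gross weight ≤ 789.6 kg: 859.8 ≤ 789.6 is false
Combine:
[1.1.1.1] false OR false = false
[1.1.1] NOT false = true
[1.1.2.1.2] NOT false = true
[1.1.2.1] false → true (antecedent false ⇒ implication holds) = true
[1.1.2] NOT true = false
[1.1.3.2] false OR true = true
[1.1.3] false → true (antecedent false ⇒ implication holds) = true
[1.1] true AND false AND true = false
[1] NOT false = true
[2.1.1.1.3.1] true AND true = true
[2.1.1.1.3] NOT true = false
[2.1.1.1] true AND true AND false = false
[2.1.1] NOT false = true
[2.1] NOT true = false
[2.2.2] true OR true = true
[2.2.3] true → false = false
[2.2] true AND true AND false = false
[2] false OR false = false
[root] true → false = false
Overall: false → blocked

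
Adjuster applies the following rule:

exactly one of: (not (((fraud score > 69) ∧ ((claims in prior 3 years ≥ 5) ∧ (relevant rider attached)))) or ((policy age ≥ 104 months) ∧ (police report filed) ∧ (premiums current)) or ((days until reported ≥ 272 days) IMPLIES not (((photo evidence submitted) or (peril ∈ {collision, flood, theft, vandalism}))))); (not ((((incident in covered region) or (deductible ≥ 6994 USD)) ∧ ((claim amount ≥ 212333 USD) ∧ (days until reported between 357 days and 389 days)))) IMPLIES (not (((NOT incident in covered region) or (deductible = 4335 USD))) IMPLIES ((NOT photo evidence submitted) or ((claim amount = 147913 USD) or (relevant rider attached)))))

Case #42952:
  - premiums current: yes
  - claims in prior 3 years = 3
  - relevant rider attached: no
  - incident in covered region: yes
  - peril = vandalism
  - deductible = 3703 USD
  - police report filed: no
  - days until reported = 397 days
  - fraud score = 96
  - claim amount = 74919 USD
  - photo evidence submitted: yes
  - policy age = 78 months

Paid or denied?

Atomic conditions:
  fraud score > 69: 96 > 69 is true
  claims in prior 3 years ≥ 5: 3 ≥ 5 is false
  relevant rider attached: no → false
  policy age ≥ 104 months: 78 ≥ 104 is false
  police report filed: no → false
  premiums current: yes → true
  days until reported ≥ 272 days: 397 ≥ 272 is true
  photo evidence submitted: yes → true
  peril ∈ {collision, flood, theft, vandalism}: vandalism is in the set → true
  incident in covered region: yes → true
  deductible ≥ 6994 USD: 3703 ≥ 6994 is false
  claim amount ≥ 212333 USD: 74919 ≥ 212333 is false
  days until reported between 357 days and 389 days: 397 in [357, 389] is false
  NOT incident in covered region: yes → false
  deductible = 4335 USD: 3703 == 4335 is false
  NOT photo evidence submitted: yes → false
  claim amount = 147913 USD: 74919 == 147913 is false
Combine:
[1.1.1.2] false AND false = false
[1.1.1] true AND false = false
[1.1] NOT false = true
[1.2] false AND false AND true = false
[1.3.2.1] true OR true = true
[1.3.2] NOT true = false
[1.3] true → false = false
[1] true OR false OR false = true
[2.1.1.1] true OR false = true
[2.1.1.2] false AND false = false
[2.1.1] true AND false = false
[2.1] NOT false = true
[2.2.1.1] false OR false = false
[2.2.1] NOT false = true
[2.2.2.2] false OR false = false
[2.2.2] false OR false = false
[2.2] true → false = false
[2] true → false = false
[root] exactly-one(true, false) = true
Overall: true → paid

Paid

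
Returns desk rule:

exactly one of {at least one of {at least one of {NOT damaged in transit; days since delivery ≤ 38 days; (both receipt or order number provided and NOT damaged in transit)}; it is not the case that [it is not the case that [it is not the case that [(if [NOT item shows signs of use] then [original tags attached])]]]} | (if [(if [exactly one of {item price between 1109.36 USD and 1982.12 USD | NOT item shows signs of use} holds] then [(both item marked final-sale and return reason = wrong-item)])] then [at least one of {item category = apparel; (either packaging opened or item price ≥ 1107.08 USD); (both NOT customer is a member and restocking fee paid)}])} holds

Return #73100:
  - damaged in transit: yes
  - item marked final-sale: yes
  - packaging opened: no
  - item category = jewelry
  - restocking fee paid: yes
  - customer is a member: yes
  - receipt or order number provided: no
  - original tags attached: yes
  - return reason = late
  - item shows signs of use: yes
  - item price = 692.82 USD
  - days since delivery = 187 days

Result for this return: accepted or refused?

Atomic conditions:
  NOT damaged in transit: yes → false
  days since delivery ≤ 38 days: 187 ≤ 38 is false
  receipt or order number provided: no → false
  NOT item shows signs of use: yes → false
  original tags attached: yes → true
  item price between 1109.36 USD and 1982.12 USD: 692.82 in [1109.36, 1982.12] is false
  item marked final-sale: yes → true
  return reason = wrong-item: late == wrong-item is false
  item category = apparel: jewelry == apparel is false
  packaging opened: no → false
  item price ≥ 1107.08 USD: 692.82 ≥ 1107.08 is false
  NOT customer is a member: yes → false
  restocking fee paid: yes → true
Combine:
[1.1.3] false AND false = false
[1.1] false OR false OR false = false
[1.2.1.1.1] false → true (antecedent false ⇒ implication holds) = true
[1.2.1.1] NOT true = false
[1.2.1] NOT false = true
[1.2] NOT true = false
[1] false OR false = false
[2.1.1] exactly-one(false, false) = false
[2.1.2] true AND false = false
[2.1] false → false (antecedent false ⇒ implication holds) = true
[2.2.2] false OR false = false
[2.2.3] false AND true = false
[2.2] false OR false OR false = false
[2] true → false = false
[root] exactly-one(false, false) = false
Overall: false → refused

Refused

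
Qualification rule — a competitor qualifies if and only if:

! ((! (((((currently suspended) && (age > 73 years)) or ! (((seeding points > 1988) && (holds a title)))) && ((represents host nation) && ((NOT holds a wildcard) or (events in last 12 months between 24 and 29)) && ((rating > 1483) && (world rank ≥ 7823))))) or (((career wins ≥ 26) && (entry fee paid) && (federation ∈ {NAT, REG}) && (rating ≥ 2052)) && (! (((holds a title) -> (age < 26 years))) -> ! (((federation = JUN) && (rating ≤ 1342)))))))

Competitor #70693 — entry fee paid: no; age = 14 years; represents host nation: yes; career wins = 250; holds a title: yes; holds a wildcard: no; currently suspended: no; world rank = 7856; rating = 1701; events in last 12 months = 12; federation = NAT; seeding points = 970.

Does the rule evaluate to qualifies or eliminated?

Qualifies

Atomic conditions:
  currently suspended: no → false
  age > 73 years: 14 > 73 is false
  seeding points > 1988: 970 > 1988 is false
  holds a title: yes → true
  represents host nation: yes → true
  NOT holds a wildcard: no → true
  events in last 12 months between 24 and 29: 12 in [24, 29] is false
  rating > 1483: 1701 > 1483 is true
  world rank ≥ 7823: 7856 ≥ 7823 is true
  career wins ≥ 26: 250 ≥ 26 is true
  entry fee paid: no → false
  federation ∈ {NAT, REG}: NAT is in the set → true
  rating ≥ 2052: 1701 ≥ 2052 is false
  age < 26 years: 14 < 26 is true
  federation = JUN: NAT == JUN is false
  rating ≤ 1342: 1701 ≤ 1342 is false
Combine:
[1.1.1.1.1] false AND false = false
[1.1.1.1.2.1] false AND true = false
[1.1.1.1.2] NOT false = true
[1.1.1.1] false OR true = true
[1.1.1.2.2] true OR false = true
[1.1.1.2.3] true AND true = true
[1.1.1.2] true AND true AND true = true
[1.1.1] true AND true = true
[1.1] NOT true = false
[1.2.1] true AND false AND true AND false = false
[1.2.2.1.1] true → true = true
[1.2.2.1] NOT true = false
[1.2.2.2.1] false AND false = false
[1.2.2.2] NOT false = true
[1.2.2] false → true (antecedent false ⇒ implication holds) = true
[1.2] false AND true = false
[1] false OR false = false
[root] NOT false = true
Overall: true → qualifies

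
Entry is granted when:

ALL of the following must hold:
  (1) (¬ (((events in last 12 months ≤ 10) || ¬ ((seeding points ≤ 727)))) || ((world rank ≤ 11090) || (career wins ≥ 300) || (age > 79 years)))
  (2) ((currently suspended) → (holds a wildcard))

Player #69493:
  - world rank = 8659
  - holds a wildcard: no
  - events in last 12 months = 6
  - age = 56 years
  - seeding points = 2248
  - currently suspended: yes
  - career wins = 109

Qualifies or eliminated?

Atomic conditions:
  events in last 12 months ≤ 10: 6 ≤ 10 is true
  seeding points ≤ 727: 2248 ≤ 727 is false
  world rank ≤ 11090: 8659 ≤ 11090 is true
  career wins ≥ 300: 109 ≥ 300 is false
  age > 79 years: 56 > 79 is false
  currently suspended: yes → true
  holds a wildcard: no → false
Combine:
[1.1.1.2] NOT false = true
[1.1.1] true OR true = true
[1.1] NOT true = false
[1.2] true OR false OR false = true
[1] false OR true = true
[2] true → false = false
[root] true AND false = false
Overall: false → eliminated

Eliminated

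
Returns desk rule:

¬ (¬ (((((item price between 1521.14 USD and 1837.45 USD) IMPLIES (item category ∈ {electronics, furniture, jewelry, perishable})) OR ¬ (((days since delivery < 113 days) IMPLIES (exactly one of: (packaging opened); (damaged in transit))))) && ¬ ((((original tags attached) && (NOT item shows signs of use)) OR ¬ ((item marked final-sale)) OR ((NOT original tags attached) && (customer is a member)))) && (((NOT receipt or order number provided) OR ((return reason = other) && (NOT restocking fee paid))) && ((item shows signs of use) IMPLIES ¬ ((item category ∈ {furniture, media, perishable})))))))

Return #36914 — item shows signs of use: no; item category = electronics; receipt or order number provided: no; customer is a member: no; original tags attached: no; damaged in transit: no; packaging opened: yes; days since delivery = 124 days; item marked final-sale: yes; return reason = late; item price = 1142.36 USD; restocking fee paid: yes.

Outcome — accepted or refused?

Atomic conditions:
  item price between 1521.14 USD and 1837.45 USD: 1142.36 in [1521.14, 1837.45] is false
  item category ∈ {electronics, furniture, jewelry, perishable}: electronics is in the set → true
  days since delivery < 113 days: 124 < 113 is false
  packaging opened: yes → true
  damaged in transit: no → false
  original tags attached: no → false
  NOT item shows signs of use: no → true
  item marked final-sale: yes → true
  NOT original tags attached: no → true
  customer is a member: no → false
  NOT receipt or order number provided: no → true
  return reason = other: late == other is false
  NOT restocking fee paid: yes → false
  item shows signs of use: no → false
  item category ∈ {furniture, media, perishable}: electronics is not in the set → false
Combine:
[1.1.1.1] false → true (antecedent false ⇒ implication holds) = true
[1.1.1.2.1.2] exactly-one(true, false) = true
[1.1.1.2.1] false → true (antecedent false ⇒ implication holds) = true
[1.1.1.2] NOT true = false
[1.1.1] true OR false = true
[1.1.2.1.1] false AND true = false
[1.1.2.1.2] NOT true = false
[1.1.2.1.3] true AND false = false
[1.1.2.1] false OR false OR false = false
[1.1.2] NOT false = true
[1.1.3.1.2] false AND false = false
[1.1.3.1] true OR false = true
[1.1.3.2.2] NOT false = true
[1.1.3.2] false → true (antecedent false ⇒ implication holds) = true
[1.1.3] true AND true = true
[1.1] true AND true AND true = true
[1] NOT true = false
[root] NOT false = true
Overall: true → accepted

Accepted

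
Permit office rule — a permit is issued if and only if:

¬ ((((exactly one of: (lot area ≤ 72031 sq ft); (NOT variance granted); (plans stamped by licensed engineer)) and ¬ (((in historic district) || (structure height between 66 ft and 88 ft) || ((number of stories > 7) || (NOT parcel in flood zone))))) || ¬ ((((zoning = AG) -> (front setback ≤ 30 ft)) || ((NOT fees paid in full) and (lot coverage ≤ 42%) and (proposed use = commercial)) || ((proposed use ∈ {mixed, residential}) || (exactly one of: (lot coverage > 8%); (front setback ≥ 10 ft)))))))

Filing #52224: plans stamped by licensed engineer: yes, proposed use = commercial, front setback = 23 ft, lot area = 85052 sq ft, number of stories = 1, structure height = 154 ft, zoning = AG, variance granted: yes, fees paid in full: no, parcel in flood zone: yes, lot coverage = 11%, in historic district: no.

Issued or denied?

Denied

Atomic conditions:
  lot area ≤ 72031 sq ft: 85052 ≤ 72031 is false
  NOT variance granted: yes → false
  plans stamped by licensed engineer: yes → true
  in historic district: no → false
  structure height between 66 ft and 88 ft: 154 in [66, 88] is false
  number of stories > 7: 1 > 7 is false
  NOT parcel in flood zone: yes → false
  zoning = AG: AG == AG is true
  front setback ≤ 30 ft: 23 ≤ 30 is true
  NOT fees paid in full: no → true
  lot coverage ≤ 42%: 11 ≤ 42 is true
  proposed use = commercial: commercial == commercial is true
  proposed use ∈ {mixed, residential}: commercial is not in the set → false
  lot coverage > 8%: 11 > 8 is true
  front setback ≥ 10 ft: 23 ≥ 10 is true
Combine:
[1.1.1] exactly-one(false, false, true) = true
[1.1.2.1.3] false OR false = false
[1.1.2.1] false OR false OR false = false
[1.1.2] NOT false = true
[1.1] true AND true = true
[1.2.1.1] true → true = true
[1.2.1.2] true AND true AND true = true
[1.2.1.3.2] exactly-one(true, true) = false
[1.2.1.3] false OR false = false
[1.2.1] true OR true OR false = true
[1.2] NOT true = false
[1] true OR false = true
[root] NOT true = false
Overall: false → denied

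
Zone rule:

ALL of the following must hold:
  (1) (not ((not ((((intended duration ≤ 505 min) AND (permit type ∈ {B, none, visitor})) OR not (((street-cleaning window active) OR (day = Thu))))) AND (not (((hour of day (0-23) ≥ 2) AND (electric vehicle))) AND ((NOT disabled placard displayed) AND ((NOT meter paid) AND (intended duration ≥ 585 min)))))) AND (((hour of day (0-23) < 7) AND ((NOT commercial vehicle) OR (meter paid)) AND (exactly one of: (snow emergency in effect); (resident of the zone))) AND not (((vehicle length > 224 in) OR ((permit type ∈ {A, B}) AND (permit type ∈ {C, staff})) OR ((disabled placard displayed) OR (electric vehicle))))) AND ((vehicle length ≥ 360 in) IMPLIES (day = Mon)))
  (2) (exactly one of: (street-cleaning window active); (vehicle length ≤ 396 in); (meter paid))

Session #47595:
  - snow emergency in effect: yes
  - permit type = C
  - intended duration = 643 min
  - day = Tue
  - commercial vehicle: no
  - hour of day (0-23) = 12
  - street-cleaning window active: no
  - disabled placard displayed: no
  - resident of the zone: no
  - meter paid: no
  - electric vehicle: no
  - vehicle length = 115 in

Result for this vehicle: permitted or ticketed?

Atomic conditions:
  intended duration ≤ 505 min: 643 ≤ 505 is false
  permit type ∈ {B, none, visitor}: C is not in the set → false
  street-cleaning window active: no → false
  day = Thu: Tue == Thu is false
  hour of day (0-23) ≥ 2: 12 ≥ 2 is true
  electric vehicle: no → false
  NOT disabled placard displayed: no → true
  NOT meter paid: no → true
  intended duration ≥ 585 min: 643 ≥ 585 is true
  hour of day (0-23) < 7: 12 < 7 is false
  NOT commercial vehicle: no → true
  meter paid: no → false
  snow emergency in effect: yes → true
  resident of the zone: no → false
  vehicle length > 224 in: 115 > 224 is false
  permit type ∈ {A, B}: C is not in the set → false
  permit type ∈ {C, staff}: C is in the set → true
  disabled placard displayed: no → false
  vehicle length ≥ 360 in: 115 ≥ 360 is false
  day = Mon: Tue == Mon is false
  vehicle length ≤ 396 in: 115 ≤ 396 is true
Combine:
[1.1.1.1.1.1] false AND false = false
[1.1.1.1.1.2.1] false OR false = false
[1.1.1.1.1.2] NOT false = true
[1.1.1.1.1] false OR true = true
[1.1.1.1] NOT true = false
[1.1.1.2.1.1] true AND false = false
[1.1.1.2.1] NOT false = true
[1.1.1.2.2.2] true AND true = true
[1.1.1.2.2] true AND true = true
[1.1.1.2] true AND true = true
[1.1.1] false AND true = false
[1.1] NOT false = true
[1.2.1.2] true OR false = true
[1.2.1.3] exactly-one(true, false) = true
[1.2.1] false AND true AND true = false
[1.2.2.1.2] false AND true = false
[1.2.2.1.3] false OR false = false
[1.2.2.1] false OR false OR false = false
[1.2.2] NOT false = true
[1.2] false AND true = false
[1.3] false → false (antecedent false ⇒ implication holds) = true
[1] true AND false AND true = false
[2] exactly-one(false, true, false) = true
[root] false AND true = false
Overall: false → ticketed

Ticketed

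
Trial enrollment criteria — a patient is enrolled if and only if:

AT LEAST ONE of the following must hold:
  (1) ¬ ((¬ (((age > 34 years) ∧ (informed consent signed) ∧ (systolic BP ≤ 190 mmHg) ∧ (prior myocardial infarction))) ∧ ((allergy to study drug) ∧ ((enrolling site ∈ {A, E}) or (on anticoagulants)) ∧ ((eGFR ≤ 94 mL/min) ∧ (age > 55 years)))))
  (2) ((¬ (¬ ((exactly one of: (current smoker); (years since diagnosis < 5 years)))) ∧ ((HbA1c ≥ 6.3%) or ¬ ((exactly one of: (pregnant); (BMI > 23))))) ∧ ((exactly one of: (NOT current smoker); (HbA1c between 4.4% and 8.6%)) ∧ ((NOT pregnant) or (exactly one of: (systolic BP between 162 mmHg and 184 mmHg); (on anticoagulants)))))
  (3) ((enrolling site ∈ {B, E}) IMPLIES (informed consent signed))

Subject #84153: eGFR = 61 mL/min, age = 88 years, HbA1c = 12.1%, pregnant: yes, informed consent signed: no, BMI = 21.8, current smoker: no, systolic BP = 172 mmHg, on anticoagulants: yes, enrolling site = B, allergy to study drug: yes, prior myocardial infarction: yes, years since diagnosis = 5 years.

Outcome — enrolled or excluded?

Atomic conditions:
  age > 34 years: 88 > 34 is true
  informed consent signed: no → false
  systolic BP ≤ 190 mmHg: 172 ≤ 190 is true
  prior myocardial infarction: yes → true
  allergy to study drug: yes → true
  enrolling site ∈ {A, E}: B is not in the set → false
  on anticoagulants: yes → true
  eGFR ≤ 94 mL/min: 61 ≤ 94 is true
  age > 55 years: 88 > 55 is true
  current smoker: no → false
  years since diagnosis < 5 years: 5 < 5 is false
  HbA1c ≥ 6.3%: 12.1 ≥ 6.3 is true
  pregnant: yes → true
  BMI > 23: 21.8 > 23 is false
  NOT current smoker: no → true
  HbA1c between 4.4% and 8.6%: 12.1 in [4.4, 8.6] is false
  NOT pregnant: yes → false
  systolic BP between 162 mmHg and 184 mmHg: 172 in [162, 184] is true
  enrolling site ∈ {B, E}: B is in the set → true
Combine:
[1.1.1.1] true AND false AND true AND true = false
[1.1.1] NOT false = true
[1.1.2.2] false OR true = true
[1.1.2.3] true AND true = true
[1.1.2] true AND true AND true = true
[1.1] true AND true = true
[1] NOT true = false
[2.1.1.1.1] exactly-one(false, false) = false
[2.1.1.1] NOT false = true
[2.1.1] NOT true = false
[2.1.2.2.1] exactly-one(true, false) = true
[2.1.2.2] NOT true = false
[2.1.2] true OR false = true
[2.1] false AND true = false
[2.2.1] exactly-one(true, false) = true
[2.2.2.2] exactly-one(true, true) = false
[2.2.2] false OR false = false
[2.2] true AND false = false
[2] false AND false = false
[3] true → false = false
[root] false OR false OR false = false
Overall: false → excluded

Excluded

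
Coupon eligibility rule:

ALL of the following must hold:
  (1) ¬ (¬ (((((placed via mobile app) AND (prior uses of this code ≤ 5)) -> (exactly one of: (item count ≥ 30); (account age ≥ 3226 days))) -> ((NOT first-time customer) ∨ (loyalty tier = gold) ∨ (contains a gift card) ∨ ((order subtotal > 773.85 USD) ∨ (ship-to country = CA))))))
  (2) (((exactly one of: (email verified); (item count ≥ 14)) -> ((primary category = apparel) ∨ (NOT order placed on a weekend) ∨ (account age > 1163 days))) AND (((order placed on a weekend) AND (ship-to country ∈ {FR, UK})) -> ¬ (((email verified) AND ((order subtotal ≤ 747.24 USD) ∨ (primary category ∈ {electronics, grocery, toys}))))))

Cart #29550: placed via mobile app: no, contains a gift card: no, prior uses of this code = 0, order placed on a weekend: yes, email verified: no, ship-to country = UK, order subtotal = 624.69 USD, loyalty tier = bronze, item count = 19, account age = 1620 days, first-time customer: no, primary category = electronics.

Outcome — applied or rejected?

Atomic conditions:
  placed via mobile app: no → false
  prior uses of this code ≤ 5: 0 ≤ 5 is true
  item count ≥ 30: 19 ≥ 30 is false
  account age ≥ 3226 days: 1620 ≥ 3226 is false
  NOT first-time customer: no → true
  loyalty tier = gold: bronze == gold is false
  contains a gift card: no → false
  order subtotal > 773.85 USD: 624.69 > 773.85 is false
  ship-to country = CA: UK == CA is false
  email verified: no → false
  item count ≥ 14: 19 ≥ 14 is true
  primary category = apparel: electronics == apparel is false
  NOT order placed on a weekend: yes → false
  account age > 1163 days: 1620 > 1163 is true
  order placed on a weekend: yes → true
  ship-to country ∈ {FR, UK}: UK is in the set → true
  order subtotal ≤ 747.24 USD: 624.69 ≤ 747.24 is true
  primary category ∈ {electronics, grocery, toys}: electronics is in the set → true
Combine:
[1.1.1.1.1] false AND true = false
[1.1.1.1.2] exactly-one(false, false) = false
[1.1.1.1] false → false (antecedent false ⇒ implication holds) = true
[1.1.1.2.4] false OR false = false
[1.1.1.2] true OR false OR false OR false = true
[1.1.1] true → true = true
[1.1] NOT true = false
[1] NOT false = true
[2.1.1] exactly-one(false, true) = true
[2.1.2] false OR false OR true = true
[2.1] true → true = true
[2.2.1] true AND true = true
[2.2.2.1.2] true OR true = true
[2.2.2.1] false AND true = false
[2.2.2] NOT false = true
[2.2] true → true = true
[2] true AND true = true
[root] true AND true = true
Overall: true → applied

Applied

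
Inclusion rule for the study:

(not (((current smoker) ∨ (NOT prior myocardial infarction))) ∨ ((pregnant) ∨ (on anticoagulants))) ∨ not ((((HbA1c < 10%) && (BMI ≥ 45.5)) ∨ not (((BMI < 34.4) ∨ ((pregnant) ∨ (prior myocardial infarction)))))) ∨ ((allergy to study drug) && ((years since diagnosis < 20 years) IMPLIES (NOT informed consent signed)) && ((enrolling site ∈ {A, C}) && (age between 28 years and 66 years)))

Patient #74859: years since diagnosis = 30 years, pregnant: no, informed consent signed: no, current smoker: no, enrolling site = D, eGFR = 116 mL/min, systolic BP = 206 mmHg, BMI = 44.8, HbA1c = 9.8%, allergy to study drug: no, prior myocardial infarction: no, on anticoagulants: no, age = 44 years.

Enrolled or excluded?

Atomic conditions:
  current smoker: no → false
  NOT prior myocardial infarction: no → true
  pregnant: no → false
  on anticoagulants: no → false
  HbA1c < 10%: 9.8 < 10 is true
  BMI ≥ 45.5: 44.8 ≥ 45.5 is false
  BMI < 34.4: 44.8 < 34.4 is false
  prior myocardial infarction: no → false
  allergy to study drug: no → false
  years since diagnosis < 20 years: 30 < 20 is false
  NOT informed consent signed: no → true
  enrolling site ∈ {A, C}: D is not in the set → false
  age between 28 years and 66 years: 44 in [28, 66] is true
Combine:
[1.1.1] false OR true = true
[1.1] NOT true = false
[1.2] false OR false = false
[1] false OR false = false
[2.1.1] true AND false = false
[2.1.2.1.2] false OR false = false
[2.1.2.1] false OR false = false
[2.1.2] NOT false = true
[2.1] false OR true = true
[2] NOT true = false
[3.2] false → true (antecedent false ⇒ implication holds) = true
[3.3] false AND true = false
[3] false AND true AND false = false
[root] false OR false OR false = false
Overall: false → excluded

Excluded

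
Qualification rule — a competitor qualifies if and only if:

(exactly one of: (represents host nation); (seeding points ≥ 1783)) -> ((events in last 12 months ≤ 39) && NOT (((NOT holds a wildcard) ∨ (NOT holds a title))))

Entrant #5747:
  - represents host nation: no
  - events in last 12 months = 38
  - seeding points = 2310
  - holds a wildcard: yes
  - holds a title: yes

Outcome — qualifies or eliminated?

Qualifies

Atomic conditions:
  represents host nation: no → false
  seeding points ≥ 1783: 2310 ≥ 1783 is true
  events in last 12 months ≤ 39: 38 ≤ 39 is true
  NOT holds a wildcard: yes → false
  NOT holds a title: yes → false
Combine:
[1] exactly-one(false, true) = true
[2.2.1] false OR false = false
[2.2] NOT false = true
[2] true AND true = true
[root] true → true = true
Overall: true → qualifies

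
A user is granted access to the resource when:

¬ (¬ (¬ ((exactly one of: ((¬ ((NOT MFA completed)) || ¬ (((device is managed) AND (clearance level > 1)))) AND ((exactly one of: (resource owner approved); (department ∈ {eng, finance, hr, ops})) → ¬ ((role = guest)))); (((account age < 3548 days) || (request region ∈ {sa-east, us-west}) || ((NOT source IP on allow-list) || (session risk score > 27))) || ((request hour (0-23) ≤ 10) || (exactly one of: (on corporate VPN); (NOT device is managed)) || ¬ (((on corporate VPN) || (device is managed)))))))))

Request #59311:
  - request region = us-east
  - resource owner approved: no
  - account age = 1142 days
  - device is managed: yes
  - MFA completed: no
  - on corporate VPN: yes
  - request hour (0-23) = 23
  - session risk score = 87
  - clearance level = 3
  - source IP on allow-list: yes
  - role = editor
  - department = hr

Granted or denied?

Atomic conditions:
  NOT MFA completed: no → true
  device is managed: yes → true
  clearance level > 1: 3 > 1 is true
  resource owner approved: no → false
  department ∈ {eng, finance, hr, ops}: hr is in the set → true
  role = guest: editor == guest is false
  account age < 3548 days: 1142 < 3548 is true
  request region ∈ {sa-east, us-west}: us-east is not in the set → false
  NOT source IP on allow-list: yes → false
  session risk score > 27: 87 > 27 is true
  request hour (0-23) ≤ 10: 23 ≤ 10 is false
  on corporate VPN: yes → true
  NOT device is managed: yes → false
Combine:
[1.1.1.1.1.1] NOT true = false
[1.1.1.1.1.2.1] true AND true = true
[1.1.1.1.1.2] NOT true = false
[1.1.1.1.1] false OR false = false
[1.1.1.1.2.1] exactly-one(false, true) = true
[1.1.1.1.2.2] NOT false = true
[1.1.1.1.2] true → true = true
[1.1.1.1] false AND true = false
[1.1.1.2.1.3] false OR true = true
[1.1.1.2.1] true OR false OR true = true
[1.1.1.2.2.2] exactly-one(true, false) = true
[1.1.1.2.2.3.1] true OR true = true
[1.1.1.2.2.3] NOT true = false
[1.1.1.2.2] false OR true OR false = true
[1.1.1.2] true OR true = true
[1.1.1] exactly-one(false, true) = true
[1.1] NOT true = false
[1] NOT false = true
[root] NOT true = false
Overall: false → denied

Denied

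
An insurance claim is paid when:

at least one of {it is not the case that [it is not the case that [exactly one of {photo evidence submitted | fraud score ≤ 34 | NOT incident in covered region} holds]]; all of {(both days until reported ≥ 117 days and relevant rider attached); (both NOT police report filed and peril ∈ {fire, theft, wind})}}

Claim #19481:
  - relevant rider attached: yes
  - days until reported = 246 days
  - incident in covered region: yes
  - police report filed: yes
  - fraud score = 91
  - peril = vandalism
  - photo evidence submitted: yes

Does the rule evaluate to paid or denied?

Atomic conditions:
  photo evidence submitted: yes → true
  fraud score ≤ 34: 91 ≤ 34 is false
  NOT incident in covered region: yes → false
  days until reported ≥ 117 days: 246 ≥ 117 is true
  relevant rider attached: yes → true
  NOT police report filed: yes → false
  peril ∈ {fire, theft, wind}: vandalism is not in the set → false
Combine:
[1.1.1] exactly-one(true, false, false) = true
[1.1] NOT true = false
[1] NOT false = true
[2.1] true AND true = true
[2.2] false AND false = false
[2] true AND false = false
[root] true OR false = true
Overall: true → paid

Paid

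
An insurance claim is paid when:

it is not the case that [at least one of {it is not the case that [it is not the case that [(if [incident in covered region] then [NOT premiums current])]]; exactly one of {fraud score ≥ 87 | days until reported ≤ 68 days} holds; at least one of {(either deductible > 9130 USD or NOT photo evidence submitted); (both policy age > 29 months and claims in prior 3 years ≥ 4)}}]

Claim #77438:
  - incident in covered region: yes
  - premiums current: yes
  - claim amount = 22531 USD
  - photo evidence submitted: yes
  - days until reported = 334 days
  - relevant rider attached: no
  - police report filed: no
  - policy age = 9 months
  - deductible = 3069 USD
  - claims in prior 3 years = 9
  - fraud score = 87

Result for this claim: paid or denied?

Denied

Atomic conditions:
  incident in covered region: yes → true
  NOT premiums current: yes → false
  fraud score ≥ 87: 87 ≥ 87 is true
  days until reported ≤ 68 days: 334 ≤ 68 is false
  deductible > 9130 USD: 3069 > 9130 is false
  NOT photo evidence submitted: yes → false
  policy age > 29 months: 9 > 29 is false
  claims in prior 3 years ≥ 4: 9 ≥ 4 is true
Combine:
[1.1.1.1] true → false = false
[1.1.1] NOT false = true
[1.1] NOT true = false
[1.2] exactly-one(true, false) = true
[1.3.1] false OR false = false
[1.3.2] false AND true = false
[1.3] false OR false = false
[1] false OR true OR false = true
[root] NOT true = false
Overall: false → denied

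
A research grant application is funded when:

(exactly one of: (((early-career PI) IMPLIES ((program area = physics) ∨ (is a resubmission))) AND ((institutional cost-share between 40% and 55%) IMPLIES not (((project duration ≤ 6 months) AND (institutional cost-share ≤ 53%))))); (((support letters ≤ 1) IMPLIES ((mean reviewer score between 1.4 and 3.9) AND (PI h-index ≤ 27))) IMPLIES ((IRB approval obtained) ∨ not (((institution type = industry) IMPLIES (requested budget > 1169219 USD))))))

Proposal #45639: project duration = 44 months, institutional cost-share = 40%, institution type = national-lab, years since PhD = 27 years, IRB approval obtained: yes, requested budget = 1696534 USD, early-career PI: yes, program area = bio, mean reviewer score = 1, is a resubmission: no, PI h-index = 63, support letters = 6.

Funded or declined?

Funded

Atomic conditions:
  early-career PI: yes → true
  program area = physics: bio == physics is false
  is a resubmission: no → false
  institutional cost-share between 40% and 55%: 40 in [40, 55] is true
  project duration ≤ 6 months: 44 ≤ 6 is false
  institutional cost-share ≤ 53%: 40 ≤ 53 is true
  support letters ≤ 1: 6 ≤ 1 is false
  mean reviewer score between 1.4 and 3.9: 1 in [1.4, 3.9] is false
  PI h-index ≤ 27: 63 ≤ 27 is false
  IRB approval obtained: yes → true
  institution type = industry: national-lab == industry is false
  requested budget > 1169219 USD: 1696534 > 1169219 is true
Combine:
[1.1.2] false OR false = false
[1.1] true → false = false
[1.2.2.1] false AND true = false
[1.2.2] NOT false = true
[1.2] true → true = true
[1] false AND true = false
[2.1.2] false AND false = false
[2.1] false → false (antecedent false ⇒ implication holds) = true
[2.2.2.1] false → true (antecedent false ⇒ implication holds) = true
[2.2.2] NOT true = false
[2.2] true OR false = true
[2] true → true = true
[root] exactly-one(false, true) = true
Overall: true → funded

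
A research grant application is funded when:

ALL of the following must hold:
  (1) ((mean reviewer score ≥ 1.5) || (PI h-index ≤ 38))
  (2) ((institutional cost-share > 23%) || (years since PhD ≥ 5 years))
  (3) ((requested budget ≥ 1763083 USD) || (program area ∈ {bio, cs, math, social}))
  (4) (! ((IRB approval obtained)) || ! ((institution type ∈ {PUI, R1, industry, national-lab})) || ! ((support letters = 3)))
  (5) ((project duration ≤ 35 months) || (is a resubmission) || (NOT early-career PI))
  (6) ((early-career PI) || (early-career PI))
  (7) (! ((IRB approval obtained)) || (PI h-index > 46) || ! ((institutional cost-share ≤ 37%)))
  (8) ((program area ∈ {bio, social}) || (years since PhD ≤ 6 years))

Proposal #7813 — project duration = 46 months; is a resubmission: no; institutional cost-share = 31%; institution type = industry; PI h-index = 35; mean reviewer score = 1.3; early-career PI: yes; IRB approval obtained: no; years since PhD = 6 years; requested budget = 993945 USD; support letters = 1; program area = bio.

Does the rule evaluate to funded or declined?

Atomic conditions:
  mean reviewer score ≥ 1.5: 1.3 ≥ 1.5 is false
  PI h-index ≤ 38: 35 ≤ 38 is true
  institutional cost-share > 23%: 31 > 23 is true
  years since PhD ≥ 5 years: 6 ≥ 5 is true
  requested budget ≥ 1763083 USD: 993945 ≥ 1763083 is false
  program area ∈ {bio, cs, math, social}: bio is in the set → true
  IRB approval obtained: no → false
  institution type ∈ {PUI, R1, industry, national-lab}: industry is in the set → true
  support letters = 3: 1 == 3 is false
  project duration ≤ 35 months: 46 ≤ 35 is false
  is a resubmission: no → false
  NOT early-career PI: yes → false
  early-career PI: yes → true
  PI h-index > 46: 35 > 46 is false
  institutional cost-share ≤ 37%: 31 ≤ 37 is true
  program area ∈ {bio, social}: bio is in the set → true
  years since PhD ≤ 6 years: 6 ≤ 6 is true
Combine:
[1] false OR true = true
[2] true OR true = true
[3] false OR true = true
[4.1] NOT false = true
[4.2] NOT true = false
[4.3] NOT false = true
[4] true OR false OR true = true
[5] false OR false OR false = false
[6] true OR true = true
[7.1] NOT false = true
[7.3] NOT true = false
[7] true OR false OR false = true
[8] true OR true = true
[root] true AND true AND true AND true AND false AND true AND true AND true = false
Overall: false → declined

Declined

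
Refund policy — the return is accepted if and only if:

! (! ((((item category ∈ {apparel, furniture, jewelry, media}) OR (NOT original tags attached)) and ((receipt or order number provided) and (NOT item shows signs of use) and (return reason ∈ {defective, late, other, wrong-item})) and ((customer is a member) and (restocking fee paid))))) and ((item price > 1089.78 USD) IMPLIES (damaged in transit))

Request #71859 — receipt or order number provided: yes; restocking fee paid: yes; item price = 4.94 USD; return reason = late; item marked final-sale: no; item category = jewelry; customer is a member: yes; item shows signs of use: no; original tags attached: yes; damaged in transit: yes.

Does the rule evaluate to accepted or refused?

Accepted

Atomic conditions:
  item category ∈ {apparel, furniture, jewelry, media}: jewelry is in the set → true
  NOT original tags attached: yes → false
  receipt or order number provided: yes → true
  NOT item shows signs of use: no → true
  return reason ∈ {defective, late, other, wrong-item}: late is in the set → true
  customer is a member: yes → true
  restocking fee paid: yes → true
  item price > 1089.78 USD: 4.94 > 1089.78 is false
  damaged in transit: yes → true
Combine:
[1.1.1.1] true OR false = true
[1.1.1.2] true AND true AND true = true
[1.1.1.3] true AND true = true
[1.1.1] true AND true AND true = true
[1.1] NOT true = false
[1] NOT false = true
[2] false → true (antecedent false ⇒ implication holds) = true
[root] true AND true = true
Overall: true → accepted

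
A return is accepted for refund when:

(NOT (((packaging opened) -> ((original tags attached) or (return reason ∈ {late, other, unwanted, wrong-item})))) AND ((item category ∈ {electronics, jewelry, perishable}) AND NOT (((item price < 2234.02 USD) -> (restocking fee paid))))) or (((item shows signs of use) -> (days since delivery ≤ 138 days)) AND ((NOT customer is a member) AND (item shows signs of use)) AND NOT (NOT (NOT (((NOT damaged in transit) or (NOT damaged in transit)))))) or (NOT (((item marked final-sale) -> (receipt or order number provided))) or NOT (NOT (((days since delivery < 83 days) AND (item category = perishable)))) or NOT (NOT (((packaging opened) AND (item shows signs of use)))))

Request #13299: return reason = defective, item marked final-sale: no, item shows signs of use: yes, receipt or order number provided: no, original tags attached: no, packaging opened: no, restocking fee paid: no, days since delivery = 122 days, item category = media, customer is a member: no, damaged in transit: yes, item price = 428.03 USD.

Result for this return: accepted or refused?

Accepted

Atomic conditions:
  packaging opened: no → false
  original tags attached: no → false
  return reason ∈ {late, other, unwanted, wrong-item}: defective is not in the set → false
  item category ∈ {electronics, jewelry, perishable}: media is not in the set → false
  item price < 2234.02 USD: 428.03 < 2234.02 is true
  restocking fee paid: no → false
  item shows signs of use: yes → true
  days since delivery ≤ 138 days: 122 ≤ 138 is true
  NOT customer is a member: no → true
  NOT damaged in transit: yes → false
  item marked final-sale: no → false
  receipt or order number provided: no → false
  days since delivery < 83 days: 122 < 83 is false
  item category = perishable: media == perishable is false
Combine:
[1.1.1.2] false OR false = false
[1.1.1] false → false (antecedent false ⇒ implication holds) = true
[1.1] NOT true = false
[1.2.2.1] true → false = false
[1.2.2] NOT false = true
[1.2] false AND true = false
[1] false AND false = false
[2.1] true → true = true
[2.2] true AND true = true
[2.3.1.1.1] false OR false = false
[2.3.1.1] NOT false = true
[2.3.1] NOT true = false
[2.3] NOT false = true
[2] true AND true AND true = true
[3.1.1] false → false (antecedent false ⇒ implication holds) = true
[3.1] NOT true = false
[3.2.1.1] false AND false = false
[3.2.1] NOT false = true
[3.2] NOT true = false
[3.3.1.1] false AND true = false
[3.3.1] NOT false = true
[3.3] NOT true = false
[3] false OR false OR false = false
[root] false OR true OR false = true
Overall: true → accepted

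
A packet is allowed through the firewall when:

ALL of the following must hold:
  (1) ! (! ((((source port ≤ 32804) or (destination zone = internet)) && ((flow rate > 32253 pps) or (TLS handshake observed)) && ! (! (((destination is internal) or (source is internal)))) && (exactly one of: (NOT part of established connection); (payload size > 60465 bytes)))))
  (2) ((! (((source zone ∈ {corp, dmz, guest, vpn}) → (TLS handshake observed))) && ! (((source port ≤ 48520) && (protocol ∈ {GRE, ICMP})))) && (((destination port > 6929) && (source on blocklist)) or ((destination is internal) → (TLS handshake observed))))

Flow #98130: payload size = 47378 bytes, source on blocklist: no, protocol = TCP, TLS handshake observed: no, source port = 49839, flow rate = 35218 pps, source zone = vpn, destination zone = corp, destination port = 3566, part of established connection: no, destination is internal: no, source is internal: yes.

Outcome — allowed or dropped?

Dropped

Atomic conditions:
  source port ≤ 32804: 49839 ≤ 32804 is false
  destination zone = internet: corp == internet is false
  flow rate > 32253 pps: 35218 > 32253 is true
  TLS handshake observed: no → false
  destination is internal: no → false
  source is internal: yes → true
  NOT part of established connection: no → true
  payload size > 60465 bytes: 47378 > 60465 is false
  source zone ∈ {corp, dmz, guest, vpn}: vpn is in the set → true
  source port ≤ 48520: 49839 ≤ 48520 is false
  protocol ∈ {GRE, ICMP}: TCP is not in the set → false
  destination port > 6929: 3566 > 6929 is false
  source on blocklist: no → false
Combine:
[1.1.1.1] false OR false = false
[1.1.1.2] true OR false = true
[1.1.1.3.1.1] false OR true = true
[1.1.1.3.1] NOT true = false
[1.1.1.3] NOT false = true
[1.1.1.4] exactly-one(true, false) = true
[1.1.1] false AND true AND true AND true = false
[1.1] NOT false = true
[1] NOT true = false
[2.1.1.1] true → false = false
[2.1.1] NOT false = true
[2.1.2.1] false AND false = false
[2.1.2] NOT false = true
[2.1] true AND true = true
[2.2.1] false AND false = false
[2.2.2] false → false (antecedent false ⇒ implication holds) = true
[2.2] false OR true = true
[2] true AND true = true
[root] false AND true = false
Overall: false → dropped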